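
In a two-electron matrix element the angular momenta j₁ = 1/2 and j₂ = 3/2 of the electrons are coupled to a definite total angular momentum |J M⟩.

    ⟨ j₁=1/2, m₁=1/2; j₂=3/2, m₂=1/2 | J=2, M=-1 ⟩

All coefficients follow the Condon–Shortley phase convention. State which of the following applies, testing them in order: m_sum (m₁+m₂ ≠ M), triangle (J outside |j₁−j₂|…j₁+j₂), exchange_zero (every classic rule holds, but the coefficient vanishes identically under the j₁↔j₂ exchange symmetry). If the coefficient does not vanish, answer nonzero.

m_sum

m-sum: m₁+m₂ = 1/2+1/2 = 1, M = -1  ✗ ⇒ coefficient is 0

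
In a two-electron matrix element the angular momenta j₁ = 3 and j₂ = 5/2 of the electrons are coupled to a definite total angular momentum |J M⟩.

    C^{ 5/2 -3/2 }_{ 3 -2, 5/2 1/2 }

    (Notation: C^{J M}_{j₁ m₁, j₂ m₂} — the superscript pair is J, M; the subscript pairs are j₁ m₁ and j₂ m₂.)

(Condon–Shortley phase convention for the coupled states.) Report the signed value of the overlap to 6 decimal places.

j₁+j₂−J=3  J+j₁−j₂=3  J−j₁+j₂=2  j₁+j₂+J+1=9
(j₁±m₁, j₂±m₂, J±M) = (1,5,3,2,1,4)
P² = 288/7
sum k=2..3:
  [2] +1/12 = 1/12
  [3] −1/24 = -1/24
S = 1/24
C² = P²·S² = 1/14 ; C = +0.267261

+√(1/14) = +0.267261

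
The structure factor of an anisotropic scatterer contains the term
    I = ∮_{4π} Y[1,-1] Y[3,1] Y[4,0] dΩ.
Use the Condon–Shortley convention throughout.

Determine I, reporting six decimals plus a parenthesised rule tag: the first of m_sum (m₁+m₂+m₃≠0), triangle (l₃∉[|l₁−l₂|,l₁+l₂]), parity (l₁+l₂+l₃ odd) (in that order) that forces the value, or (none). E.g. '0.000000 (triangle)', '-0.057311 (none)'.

0.150786 (none)

Rules hold: Σm=0, L=8 even, 2≤4≤4.
N = 3·7·9 = 189
Δ = 0!·2!·6!/9! = 1/252
Racah Σ t=0..0: t=0:+1/36 = 1/36
⇒ 3j(1 3 4; 0 0 0)² = 4/63, sgn +1
Racah Σ t=0..0: t=0:+1/96 = 1/96
⇒ 3j(1 3 4; -1 1 0)² = 1/42, sgn +1
4πI² = N·(3j₀)²·(3jₘ)² = 2/7
I = +1·√(0.285714/4π) = 0.15078601
No selection rule forces the value: the integral is nonzero (none).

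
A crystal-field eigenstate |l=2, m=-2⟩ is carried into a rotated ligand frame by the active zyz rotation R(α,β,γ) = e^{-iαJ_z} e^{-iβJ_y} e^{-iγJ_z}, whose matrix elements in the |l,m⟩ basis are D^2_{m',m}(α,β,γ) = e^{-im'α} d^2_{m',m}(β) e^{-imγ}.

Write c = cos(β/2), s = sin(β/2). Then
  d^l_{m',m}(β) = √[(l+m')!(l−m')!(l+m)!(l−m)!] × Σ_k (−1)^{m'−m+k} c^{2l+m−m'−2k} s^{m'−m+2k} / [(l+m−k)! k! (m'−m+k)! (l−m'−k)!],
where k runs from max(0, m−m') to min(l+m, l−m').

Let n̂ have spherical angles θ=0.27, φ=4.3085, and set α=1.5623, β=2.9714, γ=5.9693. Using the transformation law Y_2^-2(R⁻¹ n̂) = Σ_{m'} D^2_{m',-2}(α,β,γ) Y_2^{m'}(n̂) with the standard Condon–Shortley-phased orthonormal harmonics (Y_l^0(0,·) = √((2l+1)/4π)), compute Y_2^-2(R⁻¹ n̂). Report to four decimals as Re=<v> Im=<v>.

Re=-0.0050 Im=-0.0041

Need the full column D^2_{m',-2} for m'=−2..2 at α=1.5623, β=2.9714, γ=5.9693.
cos(β/2)=0.084994, sin(β/2)=0.996381
d^2_{-2,-2}: single k=0 term ⇒ +0.000052;  D = -0.000042+0.000031i
d^2_{-1,-2}: single k=0 term ⇒ -0.001224;  D = -0.000727-0.000984i
d^2_{0,-2}: single k=0 term ⇒ +0.017567;  D = +0.014218-0.010318i
d^2_{1,-2}: single k=0 term ⇒ -0.168149;  D = +0.097601+0.136923i
d^2_{2,-2}: single k=0 term ⇒ +0.985604;  D = -0.807409+0.565249i
Y_2^{m'}(θ=0.27,φ=4.3085) and Σ D·Y over m':
  (-0.0000+0.0000i)·(-0.0190-0.0199i)  (-0.0007-0.0010i)·(-0.0780+0.1826i)  (+0.0142-0.0103i)·(+0.5635+0.0000i)  (+0.0976+0.1369i)·(+0.0780+0.1826i)  (-0.8074+0.5652i)·(-0.0190+0.0199i)
Y_2^-2(R⁻¹ n̂) = -0.005030-0.004132i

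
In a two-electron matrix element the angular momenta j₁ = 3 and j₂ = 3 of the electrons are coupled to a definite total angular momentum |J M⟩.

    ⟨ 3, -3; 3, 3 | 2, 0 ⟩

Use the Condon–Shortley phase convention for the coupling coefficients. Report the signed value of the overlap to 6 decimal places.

√[5·4!2!2!/9! · 0!6!6!0!2!2!] = √(19200/7)
  +(−1)^4/∏(4,0,2,2,0,0)! = 1/96  (running 1/96)
⟨..|..⟩ = √(19200/7)·(1/96) = +0.545545

+√(25/84) ≈ +0.545545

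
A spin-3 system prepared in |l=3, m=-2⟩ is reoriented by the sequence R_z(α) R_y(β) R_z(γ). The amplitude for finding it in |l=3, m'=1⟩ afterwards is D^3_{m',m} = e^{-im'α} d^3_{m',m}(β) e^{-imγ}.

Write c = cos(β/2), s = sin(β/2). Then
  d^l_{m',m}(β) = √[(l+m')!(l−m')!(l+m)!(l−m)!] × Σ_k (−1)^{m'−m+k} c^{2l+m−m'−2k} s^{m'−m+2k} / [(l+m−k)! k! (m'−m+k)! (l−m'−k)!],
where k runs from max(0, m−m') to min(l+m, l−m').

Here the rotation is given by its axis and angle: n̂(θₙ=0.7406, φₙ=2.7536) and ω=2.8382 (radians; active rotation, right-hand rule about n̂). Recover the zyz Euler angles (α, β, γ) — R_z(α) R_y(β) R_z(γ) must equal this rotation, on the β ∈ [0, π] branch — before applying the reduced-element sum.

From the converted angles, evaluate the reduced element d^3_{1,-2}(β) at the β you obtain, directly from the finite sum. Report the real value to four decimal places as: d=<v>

Axis–angle → zyz. n̂ = (sinθₙcosφₙ, sinθₙsinφₙ, cosθₙ) = (-0.624578, +0.255272, +0.738064), ω = 2.8382.
R = I cosω + sinω [n̂]ₓ + (1−cosω) n̂n̂ᵀ gives
  R = [-0.191949, -0.532096, -0.824639; -0.091089, -0.826977, +0.554807; -0.977169, +0.181610, +0.110269]
β = atan2(√(R₁₃²+R₂₃²), R₃₃) = 1.460303; α = atan2(R₂₃, R₁₃) mod 2π = 2.549364; γ = atan2(R₃₂, −R₃₁) mod 2π = 0.183757
d^3_{1,-2}(β=1.4603) via the finite sum:
c=cos(1.460303/2)=0.745073, s=sin(1.460303/2)=0.666982; N=√[24·2·1·120]=75.894664
Admissible k: 0..1 (factorial args all ≥0)
  k=0: (−1)^3·75.8947/(12)·0.7451^3·0.6670^3 = -0.776194
  k=1: (−1)^4·75.8947/(24)·0.7451^1·0.6670^5 = +0.311008
d^3_{1,-2}(1.4603) = -0.776194 +0.311008 = -0.465187

d=-0.4652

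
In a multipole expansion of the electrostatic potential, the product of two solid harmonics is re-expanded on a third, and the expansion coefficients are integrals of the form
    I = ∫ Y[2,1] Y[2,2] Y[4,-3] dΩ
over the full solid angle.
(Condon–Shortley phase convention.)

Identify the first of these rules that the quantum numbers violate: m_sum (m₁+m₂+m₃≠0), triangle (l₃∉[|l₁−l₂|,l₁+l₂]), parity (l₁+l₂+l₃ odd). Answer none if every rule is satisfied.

none

Σmᵢ = 0  ✓
l₃∈[|l₁−l₂|,l₁+l₂]=[0,4], have l₃=4  ✓
Σlᵢ = 8 ⇒ even  ✓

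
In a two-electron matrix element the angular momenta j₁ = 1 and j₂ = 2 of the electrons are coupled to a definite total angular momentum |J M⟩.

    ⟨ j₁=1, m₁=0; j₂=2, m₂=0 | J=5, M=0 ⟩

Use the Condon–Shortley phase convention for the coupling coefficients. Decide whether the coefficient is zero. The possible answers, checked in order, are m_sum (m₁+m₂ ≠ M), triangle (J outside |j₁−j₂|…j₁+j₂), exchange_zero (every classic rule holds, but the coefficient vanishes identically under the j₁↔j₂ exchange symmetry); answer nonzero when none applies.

m-sum: m₁+m₂ = 0+0 = 0, M = 0  ✓
triangle: need |j₁−j₂| ≤ J ≤ j₁+j₂, i.e. J ∈ [1, 3]; J = 5 is outside ✗ ⇒ coefficient is 0

triangle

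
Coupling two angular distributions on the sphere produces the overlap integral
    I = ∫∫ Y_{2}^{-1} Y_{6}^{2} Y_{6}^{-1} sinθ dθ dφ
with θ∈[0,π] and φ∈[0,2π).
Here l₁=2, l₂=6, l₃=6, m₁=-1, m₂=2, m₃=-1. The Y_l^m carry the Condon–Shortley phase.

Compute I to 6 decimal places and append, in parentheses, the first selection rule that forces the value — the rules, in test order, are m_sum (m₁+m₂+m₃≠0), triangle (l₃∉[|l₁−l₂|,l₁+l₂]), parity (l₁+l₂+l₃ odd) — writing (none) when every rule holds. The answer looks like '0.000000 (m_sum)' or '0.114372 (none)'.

0.088837 (none)

Rules hold: Σm=0, L=14 even, 4≤6≤8.
N = 5·13·13 = 845
Δ = 2!·2!·10!/15! = 1/90090
Racah Σ t=0..2: t=0:+1/69120 t=1:−1/14400 t=2:+1/69120 = -7/172800
⇒ 3j(2 6 6; 0 0 0)² = 14/715, sgn -1
Racah Σ t=1..2: t=1:−1/60480 t=2:+1/34560 = 1/80640
⇒ 3j(2 6 6; -1 2 -1)² = 6/1001, sgn -1
4πI² = N·(3j₀)²·(3jₘ)² = 12/121
I = +1·√(0.0991736/4π) = 0.08883682
No selection rule forces the value: the integral is nonzero (none).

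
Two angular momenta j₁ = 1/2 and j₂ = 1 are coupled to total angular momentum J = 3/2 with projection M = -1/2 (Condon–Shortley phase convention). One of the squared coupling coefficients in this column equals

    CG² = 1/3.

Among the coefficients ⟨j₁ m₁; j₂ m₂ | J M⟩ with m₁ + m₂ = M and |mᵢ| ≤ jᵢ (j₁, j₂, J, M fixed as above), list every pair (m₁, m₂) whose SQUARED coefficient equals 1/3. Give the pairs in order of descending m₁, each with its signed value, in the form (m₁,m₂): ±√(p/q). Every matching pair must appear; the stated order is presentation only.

(1/2,-1): +√(1/3)

Admissible pairs with m₁+m₂ = M = -1/2: (-1/2,0), (1/2,-1)
  (m₁,m₂)=(1/2,-1): CG² = 1/3, CG = +√(1/3)   ← matches the target
  (m₁,m₂)=(-1/2,0): CG² = 2/3, CG = +√(2/3)
Pairs with CG² = 1/3: (1/2,-1): +√(1/3)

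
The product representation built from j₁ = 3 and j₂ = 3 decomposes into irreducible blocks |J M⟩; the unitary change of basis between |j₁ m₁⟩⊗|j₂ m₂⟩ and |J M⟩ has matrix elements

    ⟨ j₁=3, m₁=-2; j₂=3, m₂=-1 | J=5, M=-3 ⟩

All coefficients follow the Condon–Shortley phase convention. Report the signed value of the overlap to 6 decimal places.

√[11·1!5!5!/12! · 1!5!2!4!2!8!] = √(153600)
  +(−1)^0/∏(0,1,5,2,0,3)! = 1/1440  (running 1/1440)
  +(−1)^1/∏(1,0,4,1,1,4)! = -1/576  (running -1/960)
⟨..|..⟩ = √(153600)·(-1/960) = -0.408248

-0.408248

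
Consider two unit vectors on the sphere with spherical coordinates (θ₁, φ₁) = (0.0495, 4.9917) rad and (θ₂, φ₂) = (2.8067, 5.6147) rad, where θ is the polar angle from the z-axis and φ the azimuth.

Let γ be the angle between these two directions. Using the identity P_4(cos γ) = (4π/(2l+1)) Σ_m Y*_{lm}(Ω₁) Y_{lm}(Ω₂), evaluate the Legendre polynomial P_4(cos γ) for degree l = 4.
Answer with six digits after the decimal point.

Addition theorem: P_4(cos γ) = (4π/9) Σ_m Y*_{lm}(Ω₁) Y_{lm}(Ω₂), m = −4…4:
  term(m=-4) = -0.00000 - 0.00000j   from Y*(Ω₁)=0.00000 + 0.00000j, Y(Ω₂)=-0.00461 + 0.00233j
  term(m=-3) = 0.00000 + 0.00001j   from Y*(Ω₁)=-0.00011 + 0.00010j, Y(Ω₂)=0.01767 - 0.03807j
  term(m=-2) = 0.00030 - 0.00088j   from Y*(Ω₁)=-0.00416 - 0.00260j, Y(Ω₂)=0.04391 + 0.18434j
  term(m=-1) = -0.03602 + 0.02588j   from Y*(Ω₁)=0.02567 - 0.08951j, Y(Ω₂)=-0.37383 - 0.29525j
  term(m=+0) = 0.36146 + 0.00000j   from Y*(Ω₁)=0.83595 + 0.00000j, Y(Ω₂)=0.43240 + 0.00000j
  term(m=+1) = -0.03602 - 0.02588j   from Y*(Ω₁)=-0.02567 - 0.08951j, Y(Ω₂)=0.37383 - 0.29525j
  term(m=+2) = 0.00030 + 0.00088j   from Y*(Ω₁)=-0.00416 + 0.00260j, Y(Ω₂)=0.04391 - 0.18434j
  term(m=+3) = 0.00000 - 0.00001j   from Y*(Ω₁)=0.00011 + 0.00010j, Y(Ω₂)=-0.01767 - 0.03807j
  term(m=+4) = -0.00000 + 0.00000j   from Y*(Ω₁)=0.00000 - 0.00000j, Y(Ω₂)=-0.00461 - 0.00233j
Total Σ_m = 0.29001 - 0.00000j. Multiply by 1.396263: 0.40493 - 0.00000j. P_4(cos γ) = 0.404932

0.404932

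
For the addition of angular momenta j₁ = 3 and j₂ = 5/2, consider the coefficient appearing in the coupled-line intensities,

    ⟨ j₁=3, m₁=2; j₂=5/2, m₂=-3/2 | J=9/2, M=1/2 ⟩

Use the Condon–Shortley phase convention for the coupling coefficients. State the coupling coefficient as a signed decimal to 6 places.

+0.510355  (= +√(361/1386))

triangle: 1!×5!×4!/11! = 2880/39916800
(j±m)!: 5!×1!×1!×4!×5!×4! = 8294400
prefactor² = (2J+1)×Δ×N² = 460800/77
  k=0: +1/(0!×1!×1!×1!×4!×3!) = 1/144
  k=1: −1/(1!×0!×0!×0!×5!×4!) = -1/2880
Σ = 19/2880  ⇒  CG² = 460800/77×(19/2880)² = 361/1386
CG = +√(361/1386) = +0.510355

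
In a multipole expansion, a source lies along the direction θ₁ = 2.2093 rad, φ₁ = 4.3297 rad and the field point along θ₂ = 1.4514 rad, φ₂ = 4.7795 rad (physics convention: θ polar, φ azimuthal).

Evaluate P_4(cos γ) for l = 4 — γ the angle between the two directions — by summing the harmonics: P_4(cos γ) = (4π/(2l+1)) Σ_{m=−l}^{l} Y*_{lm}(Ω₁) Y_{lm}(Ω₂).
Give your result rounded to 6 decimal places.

Summing Y*_{l m}(θ₁,φ₁)·Y_{l m}(θ₂,φ₂) over m ∈ [−4, 4]; prefactor 4π/(2·4+1) = 1.396263:
  m=-4: (+0.007365-0.183838i) × (+0.414662-0.114067i) = -0.017916-0.077070i  (running Σ = -0.017916-0.077070i)
  m=-3: (-0.352243-0.158457i) × (-0.029182-0.142981i) = -0.012377+0.054988i  (running Σ = -0.030293-0.022082i)
  m=-2: (-0.231211+0.222133i) × (+0.294354-0.039748i) = -0.059228+0.074576i  (running Σ = -0.089521+0.052494i)
  m=-1: (-0.043416-0.107858i) × (-0.010883-0.161927i) = -0.016993+0.008204i  (running Σ = -0.106514+0.060698i)
  m=0: (-0.342767-0.000000i) × (+0.273076+0.000000i) = -0.093601-0.000000i  (running Σ = -0.200115+0.060698i)
  m=1: (+0.043416-0.107858i) × (+0.010883-0.161927i) = -0.016993-0.008204i  (running Σ = -0.217108+0.052494i)
  m=2: (-0.231211-0.222133i) × (+0.294354+0.039748i) = -0.059228-0.074576i  (running Σ = -0.276336-0.022082i)
  m=3: (+0.352243-0.158457i) × (+0.029182-0.142981i) = -0.012377-0.054988i  (running Σ = -0.288713-0.077070i)
  m=4: (+0.007365+0.183838i) × (+0.414662+0.114067i) = -0.017916+0.077070i  (running Σ = -0.306629+0.000000i)
Accumulated sum -0.306629+0.000000i; after 4π/(2l+1) scaling, -0.428135+0.000000i ⇒ P_4 = -0.428135

-0.428135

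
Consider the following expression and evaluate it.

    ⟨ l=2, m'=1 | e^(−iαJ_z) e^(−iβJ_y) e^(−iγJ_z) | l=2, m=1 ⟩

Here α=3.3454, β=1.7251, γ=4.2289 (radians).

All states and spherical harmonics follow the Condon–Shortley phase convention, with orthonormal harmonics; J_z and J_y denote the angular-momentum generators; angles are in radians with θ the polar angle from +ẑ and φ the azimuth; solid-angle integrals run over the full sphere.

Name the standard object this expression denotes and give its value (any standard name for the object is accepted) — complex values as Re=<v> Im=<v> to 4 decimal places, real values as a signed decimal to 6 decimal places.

Wigner D-matrix element, Re=-0.1527 Im=0.5317

This is a Wigner D-matrix element — the rotation-matrix element ⟨l m'| R(α,β,γ) |l m⟩ in the angular-momentum basis.
First d^2_{1,1}(β=1.7251), then the phase factors e^{-i(1)α} and e^{-i(1)γ}:
Half-angle: c=0.650503, s=0.759504. N=√(6·1·6·1)=6.000000
k∈{0,1} keeps every argument non-negative
  k=0: (−1)^0·6.0000/(6)·0.6505^4·0.7595^0 = +0.179059
  k=1: (−1)^1·6.0000/(2)·0.6505^2·0.7595^2 = -0.732284
d^2_{1,1}(1.7251) = +0.179059 -0.732284 = -0.553225
Attach z-rotation phases: D = e^{-i(1)(3.3454)}·(-0.553225)·e^{-i(1)(4.2289)} = -0.152718+0.531728i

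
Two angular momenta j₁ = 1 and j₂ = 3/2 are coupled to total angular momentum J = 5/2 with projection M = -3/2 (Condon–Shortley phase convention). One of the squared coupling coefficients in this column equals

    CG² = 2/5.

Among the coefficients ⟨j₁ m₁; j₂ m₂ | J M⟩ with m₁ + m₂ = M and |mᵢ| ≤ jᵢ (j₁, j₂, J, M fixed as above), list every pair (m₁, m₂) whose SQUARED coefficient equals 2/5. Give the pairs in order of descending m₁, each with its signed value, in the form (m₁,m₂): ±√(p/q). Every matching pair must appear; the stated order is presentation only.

Admissible pairs with m₁+m₂ = M = -3/2: (-1,-1/2), (0,-3/2)
  (m₁,m₂)=(0,-3/2): CG² = 2/5, CG = +√(2/5)   ← matches the target
  (m₁,m₂)=(-1,-1/2): CG² = 3/5, CG = +√(3/5)
Pairs with CG² = 2/5: (0,-3/2): +√(2/5)

(0,-3/2): +√(2/5)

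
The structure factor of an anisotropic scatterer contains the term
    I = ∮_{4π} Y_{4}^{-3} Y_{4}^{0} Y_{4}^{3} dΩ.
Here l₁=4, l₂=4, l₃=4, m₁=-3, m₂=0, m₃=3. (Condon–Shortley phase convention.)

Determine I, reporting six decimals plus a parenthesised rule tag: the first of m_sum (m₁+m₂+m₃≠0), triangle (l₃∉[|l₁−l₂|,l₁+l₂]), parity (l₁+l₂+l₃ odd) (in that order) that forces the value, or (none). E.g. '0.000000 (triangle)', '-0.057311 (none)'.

Rules hold: Σm=0, L=12 even, 0≤4≤8.
N = 9·9·9 = 729
Δ = 4!·4!·4!/13! = 1/450450
Racah Σ t=0..4: t=0:+1/13824 t=1:−1/216 t=2:+1/64 t=3:−1/216 t=4:+1/13824 = 5/768
⇒ 3j(4 4 4; 0 0 0)² = 18/1001, sgn +1
Racah Σ t=3..4: t=3:−1/864 t=4:+1/3456 = -1/1152
⇒ 3j(4 4 4; -3 0 3)² = 7/286, sgn +1
4πI² = N·(3j₀)²·(3jₘ)² = 6561/20449
I = +1·√(0.320847/4π) = 0.15978796
No selection rule forces the value: the integral is nonzero (none).

0.159788 (none)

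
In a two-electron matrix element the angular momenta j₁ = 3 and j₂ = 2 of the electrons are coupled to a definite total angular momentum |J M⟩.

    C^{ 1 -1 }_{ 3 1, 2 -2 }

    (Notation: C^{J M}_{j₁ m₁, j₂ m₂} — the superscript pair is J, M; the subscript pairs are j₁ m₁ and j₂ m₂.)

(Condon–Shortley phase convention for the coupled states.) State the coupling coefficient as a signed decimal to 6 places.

j₁+j₂−J=4  J+j₁−j₂=2  J−j₁+j₂=0  j₁+j₂+J+1=7
(j₁±m₁, j₂±m₂, J±M) = (4,2,0,4,0,2)
P² = 2304/35
sum k=0..0:
  [0] +1/48 = 1/48
S = 1/48
C² = P²·S² = 1/35 ; C = +0.169031

+√(1/35) ≈ +0.169031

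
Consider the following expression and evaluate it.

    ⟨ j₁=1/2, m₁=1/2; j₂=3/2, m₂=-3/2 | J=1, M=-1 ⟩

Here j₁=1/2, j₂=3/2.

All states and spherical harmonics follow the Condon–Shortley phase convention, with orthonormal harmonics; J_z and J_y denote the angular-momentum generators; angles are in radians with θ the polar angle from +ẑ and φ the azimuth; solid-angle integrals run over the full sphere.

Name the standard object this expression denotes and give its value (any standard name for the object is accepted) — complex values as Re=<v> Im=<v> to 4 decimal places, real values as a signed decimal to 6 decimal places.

This is a Clebsch–Gordan (vector-coupling) coefficient.
j₁+j₂−J=1  J+j₁−j₂=0  J−j₁+j₂=2  j₁+j₂+J+1=4
(j₁±m₁, j₂±m₂, J±M) = (1,0,0,3,0,2)
P² = 3
sum k=0..0:
  [0] +1/2 = 1/2
S = 1/2
C² = P²·S² = 3/4 ; C = +0.866025

Clebsch–Gordan coefficient, +√(3/4) ≈ +0.866025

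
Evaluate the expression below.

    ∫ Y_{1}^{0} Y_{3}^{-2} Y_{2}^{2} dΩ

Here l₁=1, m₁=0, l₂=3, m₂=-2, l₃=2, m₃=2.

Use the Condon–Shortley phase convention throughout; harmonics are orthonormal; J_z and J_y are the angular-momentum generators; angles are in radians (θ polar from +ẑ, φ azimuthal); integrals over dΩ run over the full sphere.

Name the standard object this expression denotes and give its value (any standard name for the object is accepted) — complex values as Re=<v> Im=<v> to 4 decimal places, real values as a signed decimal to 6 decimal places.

Gaunt coefficient, +0.184674

This is a Gaunt coefficient — the integral of a triple product of spherical harmonics over the sphere.
Rules hold: Σm=0, L=6 even, 2≤2≤4.
N = 3·7·5 = 105
Δ = 2!·0!·4!/7! = 1/105
Racah Σ t=1..1: t=1:−1/4 = -1/4
⇒ 3j(1 3 2; 0 0 0)² = 3/35, sgn -1
Racah Σ t=1..1: t=1:−1/24 = -1/24
⇒ 3j(1 3 2; 0 -2 2)² = 1/21, sgn -1
4πI² = N·(3j₀)²·(3jₘ)² = 3/7
I = +1·√(0.428571/4π) = 0.18467439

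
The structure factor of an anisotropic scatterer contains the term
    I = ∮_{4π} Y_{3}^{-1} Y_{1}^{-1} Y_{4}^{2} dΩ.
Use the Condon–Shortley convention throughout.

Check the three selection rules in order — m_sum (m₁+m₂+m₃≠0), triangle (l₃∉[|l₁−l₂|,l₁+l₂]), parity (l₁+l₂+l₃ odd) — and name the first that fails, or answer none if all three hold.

none

Σmᵢ = 0  ✓
l₃∈[|l₁−l₂|,l₁+l₂]=[2,4], have l₃=4  ✓
Σlᵢ = 8 ⇒ even  ✓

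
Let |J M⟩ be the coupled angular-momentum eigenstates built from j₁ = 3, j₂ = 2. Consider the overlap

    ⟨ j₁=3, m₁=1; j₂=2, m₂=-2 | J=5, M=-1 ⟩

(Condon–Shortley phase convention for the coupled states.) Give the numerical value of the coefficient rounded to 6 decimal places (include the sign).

j₁+j₂−J=0  J+j₁−j₂=6  J−j₁+j₂=4  j₁+j₂+J+1=11
(j₁±m₁, j₂±m₂, J±M) = (4,2,0,4,4,6)
P² = 663552/7
sum k=0..0:
  [0] +1/1152 = 1/1152
S = 1/1152
C² = P²·S² = 1/14 ; C = +0.267261

+√(1/14) = +0.267261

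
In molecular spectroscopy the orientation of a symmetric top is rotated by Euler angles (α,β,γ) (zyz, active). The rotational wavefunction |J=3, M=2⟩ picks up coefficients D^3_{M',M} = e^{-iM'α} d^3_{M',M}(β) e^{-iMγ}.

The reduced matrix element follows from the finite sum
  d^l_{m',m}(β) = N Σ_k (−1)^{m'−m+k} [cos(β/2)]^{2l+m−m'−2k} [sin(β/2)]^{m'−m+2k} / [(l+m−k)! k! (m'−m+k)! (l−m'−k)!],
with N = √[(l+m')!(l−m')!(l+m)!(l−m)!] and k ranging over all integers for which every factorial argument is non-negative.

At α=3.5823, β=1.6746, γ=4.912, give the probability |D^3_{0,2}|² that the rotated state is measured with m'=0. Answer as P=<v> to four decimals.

First d^3_{0,2}(β=1.6746), then the phase factors e^{-i(0)α} and e^{-i(2)γ}:
With c≡cos(β/2)=0.669471 and s≡sin(β/2)=0.742838, N=[6·6·120·1]^{1/2}=65.726707
k∈{2,3} keeps every argument non-negative
  k=2: (−1)^0·65.7267/(12)·0.6695^4·0.7428^2 = +0.607122
  k=3: (−1)^1·65.7267/(12)·0.6695^2·0.7428^4 = -0.747483
d^3_{0,2}(1.6746) = +0.607122 -0.747483 = -0.140361
|D^3_{0,2}|² = |d^3_{0,2}(β)|² = (-0.140361)² = 0.019701 (the z-rotation phases have unit modulus)

P=0.0197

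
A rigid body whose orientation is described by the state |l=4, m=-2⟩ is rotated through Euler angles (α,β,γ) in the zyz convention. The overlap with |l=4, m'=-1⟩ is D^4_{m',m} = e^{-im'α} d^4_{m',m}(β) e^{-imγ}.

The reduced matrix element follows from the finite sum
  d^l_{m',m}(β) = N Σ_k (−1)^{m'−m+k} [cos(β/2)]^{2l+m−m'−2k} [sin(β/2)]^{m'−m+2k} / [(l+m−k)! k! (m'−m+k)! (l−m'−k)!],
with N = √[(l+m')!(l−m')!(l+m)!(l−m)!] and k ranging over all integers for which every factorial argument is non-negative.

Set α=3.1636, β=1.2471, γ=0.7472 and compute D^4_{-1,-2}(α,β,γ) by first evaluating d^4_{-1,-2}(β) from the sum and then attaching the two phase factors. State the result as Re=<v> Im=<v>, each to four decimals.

First d^4_{-1,-2}(β=1.2471), then the phase factors e^{-i(-1)α} and e^{-i(-2)γ}:
c=cos(1.247100/2)=0.811811, s=sin(1.247100/2)=0.583921; N=√[6·120·2·720]=1018.233765
The bounds max(0,m−m')=0 and min(l+m,l−m')=2 give 3 terms
  k=0: (−1)^1·1018.2338/(240)·0.8118^7·0.5839^1 = -0.575670
  k=1: (−1)^2·1018.2338/(48)·0.8118^5·0.5839^3 = +1.489161
  k=2: (−1)^3·1018.2338/(72)·0.8118^3·0.5839^5 = -0.513628
d^4_{-1,-2}(1.2471) = -0.575670 +1.489161 -0.513628 = +0.399863
Attach z-rotation phases: D = e^{-i(-1)(3.1636)}·(+0.399863)·e^{-i(-2)(0.7472)} = -0.021737-0.399272i

Re=-0.0217 Im=-0.3993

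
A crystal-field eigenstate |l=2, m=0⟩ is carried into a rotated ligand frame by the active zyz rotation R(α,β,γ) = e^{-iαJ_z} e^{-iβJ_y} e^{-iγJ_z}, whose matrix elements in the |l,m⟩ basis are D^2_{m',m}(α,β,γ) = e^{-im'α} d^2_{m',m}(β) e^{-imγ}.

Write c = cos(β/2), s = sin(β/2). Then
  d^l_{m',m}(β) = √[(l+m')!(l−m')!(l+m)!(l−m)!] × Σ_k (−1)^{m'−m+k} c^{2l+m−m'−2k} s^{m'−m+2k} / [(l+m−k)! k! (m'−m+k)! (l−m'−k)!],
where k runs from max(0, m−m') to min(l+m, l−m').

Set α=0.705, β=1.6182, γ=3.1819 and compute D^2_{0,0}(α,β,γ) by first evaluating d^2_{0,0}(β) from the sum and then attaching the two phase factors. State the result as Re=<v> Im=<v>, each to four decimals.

D^2_{0,0}(0.7050,1.6182,3.1819) = e^{-i·0·0.7050}·d^2_{0,0}(1.6182)·e^{-i·0·3.1819}. Compute d first:
c=cos(1.618200/2)=0.690150, s=sin(1.618200/2)=0.723666; N=√[2·2·2·2]=4.000000
k∈{0,1,2} keeps every argument non-negative
  k=0: (−1)^0·4.0000/(4)·0.6902^4·0.7237^0 = +0.226868
  k=1: (−1)^1·4.0000/(1)·0.6902^2·0.7237^2 = -0.997755
  k=2: (−1)^2·4.0000/(4)·0.6902^0·0.7237^4 = +0.274254
d^2_{0,0}(1.6182) = +0.226868 -0.997755 +0.274254 = -0.496632
Phases: e^{-i·(0)·0.7050}=+1.000000+0.000000i, e^{-i·(0)·3.1819}=+1.000000+0.000000i ⇒ D=-0.496632+0.000000i

Re=-0.4966 Im=0.0000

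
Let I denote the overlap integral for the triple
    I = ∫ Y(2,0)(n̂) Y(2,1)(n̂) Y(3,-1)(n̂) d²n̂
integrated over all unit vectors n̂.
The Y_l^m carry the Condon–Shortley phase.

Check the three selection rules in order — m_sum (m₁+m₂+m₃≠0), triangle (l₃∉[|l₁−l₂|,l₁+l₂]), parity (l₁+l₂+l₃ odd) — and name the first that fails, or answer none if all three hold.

azimuthal sum: 0 + 1 − 1 = 0  ✓
0 ≤ 3 ≤ 4 (triangle on l)  ✓
L = 2 + 2 + 3 = 7 (odd)  ✗

parity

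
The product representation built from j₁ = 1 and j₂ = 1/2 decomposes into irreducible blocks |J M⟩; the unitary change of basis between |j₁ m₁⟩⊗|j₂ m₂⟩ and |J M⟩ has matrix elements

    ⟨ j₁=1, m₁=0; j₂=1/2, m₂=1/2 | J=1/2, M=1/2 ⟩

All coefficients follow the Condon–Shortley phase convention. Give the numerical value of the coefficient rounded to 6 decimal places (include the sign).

√[2·1!1!0!/3! · 1!1!1!0!1!0!] = √(1/3)
  +(−1)^1/∏(1,0,0,0,1,0)! = -1  (running -1)
⟨..|..⟩ = √(1/3)·(-1) = -0.577350

-0.577350  (= −√(1/3))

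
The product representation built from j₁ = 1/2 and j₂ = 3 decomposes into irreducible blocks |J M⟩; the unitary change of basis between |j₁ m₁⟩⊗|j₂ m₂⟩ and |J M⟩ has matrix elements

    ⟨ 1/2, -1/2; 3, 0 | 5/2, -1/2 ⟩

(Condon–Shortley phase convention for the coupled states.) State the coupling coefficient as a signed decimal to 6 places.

−√(3/7) ≈ -0.654654

√[6·1!0!5!/7! · 0!1!3!3!2!3!] = √(432/7)
  +(−1)^1/∏(1,0,0,2,0,3)! = -1/12  (running -1/12)
⟨..|..⟩ = √(432/7)·(-1/12) = -0.654654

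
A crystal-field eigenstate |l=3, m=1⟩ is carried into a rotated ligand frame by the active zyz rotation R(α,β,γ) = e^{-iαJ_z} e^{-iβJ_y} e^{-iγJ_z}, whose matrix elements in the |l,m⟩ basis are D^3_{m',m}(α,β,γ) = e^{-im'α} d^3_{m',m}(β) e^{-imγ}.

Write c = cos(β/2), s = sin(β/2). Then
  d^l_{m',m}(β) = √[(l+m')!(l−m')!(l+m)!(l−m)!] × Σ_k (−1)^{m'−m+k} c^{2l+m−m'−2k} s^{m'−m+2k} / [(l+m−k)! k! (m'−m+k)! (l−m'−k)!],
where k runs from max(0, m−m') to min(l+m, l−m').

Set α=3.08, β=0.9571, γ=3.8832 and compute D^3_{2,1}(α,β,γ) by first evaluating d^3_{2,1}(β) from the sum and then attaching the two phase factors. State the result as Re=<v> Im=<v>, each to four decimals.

Re=0.3019 Im=-0.2148

Split into d^3_{2,1}(β=0.9571) × two z-phases.
c=cos(0.957100/2)=0.887664, s=sin(0.957100/2)=0.460493; N=√[120·1·24·2]=75.894664
k: max(0,(1)−(2))=0 … min(3+(1),3−(2))=1
  k=0: (−1)^1·75.8947/(24)·0.8877^5·0.4605^1 = -0.802536
  k=1: (−1)^2·75.8947/(12)·0.8877^3·0.4605^3 = +0.431959
d^3_{2,1}(0.9571) = -0.802536 +0.431959 = -0.370577
Phases: e^{-i·(2)·3.0800}=+0.992422+0.122874i, e^{-i·(1)·3.8832}=-0.737384+0.675474i ⇒ D=+0.301944-0.214842i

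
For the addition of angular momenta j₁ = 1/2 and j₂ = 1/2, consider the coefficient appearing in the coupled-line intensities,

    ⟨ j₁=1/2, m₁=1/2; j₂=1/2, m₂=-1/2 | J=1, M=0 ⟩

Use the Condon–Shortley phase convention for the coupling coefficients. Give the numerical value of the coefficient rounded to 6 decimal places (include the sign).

j₁+j₂−J=0  J+j₁−j₂=1  J−j₁+j₂=1  j₁+j₂+J+1=3
(j₁±m₁, j₂±m₂, J±M) = (1,0,0,1,1,1)
P² = 1/2
sum k=0..0:
  [0] +1/1 = 1
S = 1
C² = P²·S² = 1/2 ; C = +0.707107

+0.707107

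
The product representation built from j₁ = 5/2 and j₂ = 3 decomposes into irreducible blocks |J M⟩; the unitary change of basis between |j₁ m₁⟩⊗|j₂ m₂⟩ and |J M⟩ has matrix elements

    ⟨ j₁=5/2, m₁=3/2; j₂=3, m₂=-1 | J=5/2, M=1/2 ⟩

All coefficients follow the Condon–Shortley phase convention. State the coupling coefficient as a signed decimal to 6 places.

-0.169031  (= −√(1/35))

j₁+j₂−J=3  J+j₁−j₂=2  J−j₁+j₂=3  j₁+j₂+J+1=9
(j₁±m₁, j₂±m₂, J±M) = (4,1,2,4,3,2)
P² = 576/35
sum k=0..1:
  [0] +1/12 = 1/12
  [1] −1/8 = -1/8
S = -1/24
C² = P²·S² = 1/35 ; C = -0.169031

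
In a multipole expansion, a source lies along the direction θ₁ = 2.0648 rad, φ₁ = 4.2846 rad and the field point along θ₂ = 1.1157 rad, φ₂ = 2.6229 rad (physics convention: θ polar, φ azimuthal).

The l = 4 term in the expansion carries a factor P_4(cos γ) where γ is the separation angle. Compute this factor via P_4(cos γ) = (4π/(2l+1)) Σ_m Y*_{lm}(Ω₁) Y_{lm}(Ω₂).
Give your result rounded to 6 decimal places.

0.107540

Summing Y*_{l m}(θ₁,φ₁)·Y_{l m}(θ₂,φ₂) over m ∈ [−4, 4]; prefactor 4π/(2·4+1) = 1.396263:
  [-4]  conj(Y_{4,-4})(Ω₁) = -0.03720 - 0.26330j ; Y_{4,-4}(Ω₂) = -0.13910 + 0.25224j ; Δ = 0.07159 + 0.02724j
  [-3]  conj(Y_{4,-3})(Ω₁) = -0.38844 - 0.11483j ; Y_{4,-3}(Ω₂) = -0.00587 - 0.39865j ; Δ = -0.04350 + 0.15553j
  [-2]  conj(Y_{4,-2})(Ω₁) = -0.09757 + 0.11232j ; Y_{4,-2}(Ω₂) = 0.04836 + 0.08190j ; Δ = -0.01392 - 0.00256j
  [-1]  conj(Y_{4,-1})(Ω₁) = -0.11686 - 0.25630j ; Y_{4,-1}(Ω₂) = 0.26726 + 0.15256j ; Δ = 0.00787 - 0.08632j
  [+0]  conj(Y_{4,0})(Ω₁) = -0.20899 + 0.00000j ; Y_{4,0}(Ω₂) = -0.15758 + 0.00000j ; Δ = 0.03293 + 0.00000j
  [+1]  conj(Y_{4,1})(Ω₁) = 0.11686 - 0.25630j ; Y_{4,1}(Ω₂) = -0.26726 + 0.15256j ; Δ = 0.00787 + 0.08632j
  [+2]  conj(Y_{4,2})(Ω₁) = -0.09757 - 0.11232j ; Y_{4,2}(Ω₂) = 0.04836 - 0.08190j ; Δ = -0.01392 + 0.00256j
  [+3]  conj(Y_{4,3})(Ω₁) = 0.38844 - 0.11483j ; Y_{4,3}(Ω₂) = 0.00587 - 0.39865j ; Δ = -0.04350 - 0.15553j
  [+4]  conj(Y_{4,4})(Ω₁) = -0.03720 + 0.26330j ; Y_{4,4}(Ω₂) = -0.13910 - 0.25224j ; Δ = 0.07159 - 0.02724j
Accumulated sum 0.07702 + 0.00000j; after 4π/(2l+1) scaling, 0.10754 + 0.00000j ⇒ P_4 = 0.107540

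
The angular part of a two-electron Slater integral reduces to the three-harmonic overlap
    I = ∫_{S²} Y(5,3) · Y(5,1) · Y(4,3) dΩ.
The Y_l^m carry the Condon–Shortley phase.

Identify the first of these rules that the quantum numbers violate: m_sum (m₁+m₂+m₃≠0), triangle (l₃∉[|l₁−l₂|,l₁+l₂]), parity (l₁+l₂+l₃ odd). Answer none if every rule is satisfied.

m_sum

azimuthal sum: 3 + 1 + 3 = 7  ✗
0 ≤ 4 ≤ 10 (triangle on l)
L = 5 + 5 + 4 = 14 (even)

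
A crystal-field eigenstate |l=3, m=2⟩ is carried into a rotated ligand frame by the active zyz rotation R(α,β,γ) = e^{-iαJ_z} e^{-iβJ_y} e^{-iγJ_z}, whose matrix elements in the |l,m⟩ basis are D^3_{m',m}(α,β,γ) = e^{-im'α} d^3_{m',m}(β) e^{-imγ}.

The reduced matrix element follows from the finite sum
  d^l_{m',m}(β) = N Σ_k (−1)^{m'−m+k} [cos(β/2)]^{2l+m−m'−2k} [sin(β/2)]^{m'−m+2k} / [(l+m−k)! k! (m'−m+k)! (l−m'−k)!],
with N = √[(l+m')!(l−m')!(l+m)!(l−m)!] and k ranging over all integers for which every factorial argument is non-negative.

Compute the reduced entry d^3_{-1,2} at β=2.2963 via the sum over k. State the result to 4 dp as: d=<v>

d=-0.4873

d^3_{-1,2}(β=2.2963) via the finite sum:
Half-angle: c=0.410175, s=0.912007. N=√(2·24·120·1)=75.894664
k∈{3,4} keeps every argument non-negative
  k=3: (−1)^0·75.8947/(12)·0.4102^3·0.9120^3 = +0.331080
  k=4: (−1)^1·75.8947/(24)·0.4102^1·0.9120^5 = -0.818389
d^3_{-1,2}(2.2963) = +0.331080 -0.818389 = -0.487309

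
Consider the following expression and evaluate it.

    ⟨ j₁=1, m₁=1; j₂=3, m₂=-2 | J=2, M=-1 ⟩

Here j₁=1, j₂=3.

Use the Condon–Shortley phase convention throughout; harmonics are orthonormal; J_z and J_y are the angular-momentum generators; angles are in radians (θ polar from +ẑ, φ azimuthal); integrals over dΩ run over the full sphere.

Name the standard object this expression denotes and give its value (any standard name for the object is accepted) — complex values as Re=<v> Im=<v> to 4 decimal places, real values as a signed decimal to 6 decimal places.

This is a Clebsch–Gordan (vector-coupling) coefficient.
triangle: 2!*0!*4!/7! = 48/5040
(j±m)!: 2!*0!*1!*5!*1!*3! = 1440
prefactor² = (2J+1)*Δ*N² = 480/7
  k=0: +1/(0!*2!*0!*1!*0!*3!) = 1/12
Σ = 1/12  ⇒  CG² = 480/7*(1/12)² = 10/21
CG = +√(10/21) = +0.690066

Clebsch–Gordan coefficient, +√(10/21) ≈ +0.690066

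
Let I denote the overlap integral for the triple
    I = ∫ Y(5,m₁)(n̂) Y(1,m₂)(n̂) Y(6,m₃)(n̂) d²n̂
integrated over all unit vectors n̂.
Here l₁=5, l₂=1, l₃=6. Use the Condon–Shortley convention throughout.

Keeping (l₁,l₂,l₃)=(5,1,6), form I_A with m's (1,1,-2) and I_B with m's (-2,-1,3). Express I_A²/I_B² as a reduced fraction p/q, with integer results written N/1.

7/9

l's match ⇒ only the (l;m) 3-j factors differ between A and B.
A: triangle coeff Δ(5,1,6) = 1/858; Σ_t [0,0]: t=0:+1/34560 = 1/34560; (3j)²=14/429 [(5 1 6; 1 1 -2)], sign=+1
B: triangle coeff Δ(5,1,6) = 1/858; Σ_t [0,0]: t=0:+1/60480 = 1/60480; (3j)²=6/143 [(5 1 6; -2 -1 3)], sign=-1
I_A²/I_B² = (14/429)/(6/143) = 7/9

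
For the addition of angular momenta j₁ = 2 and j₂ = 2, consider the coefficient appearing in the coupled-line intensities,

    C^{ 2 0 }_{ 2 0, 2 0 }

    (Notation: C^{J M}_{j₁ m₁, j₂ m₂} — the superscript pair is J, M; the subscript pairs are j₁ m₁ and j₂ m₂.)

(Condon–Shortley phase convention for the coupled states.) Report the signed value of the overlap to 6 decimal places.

triangle: 2!*2!*2!/7! = 8/5040
(j±m)!: 2!*2!*2!*2!*2!*2! = 64
prefactor² = (2J+1)*Δ*N² = 32/63
  k=0: +1/(0!*2!*2!*2!*0!*0!) = 1/8
  k=1: −1/(1!*1!*1!*1!*1!*1!) = -1
  k=2: +1/(2!*0!*0!*0!*2!*2!) = 1/8
Σ = -3/4  ⇒  CG² = 32/63*(-3/4)² = 2/7
CG = −√(2/7) = -0.534522

-0.534522  (= −√(2/7))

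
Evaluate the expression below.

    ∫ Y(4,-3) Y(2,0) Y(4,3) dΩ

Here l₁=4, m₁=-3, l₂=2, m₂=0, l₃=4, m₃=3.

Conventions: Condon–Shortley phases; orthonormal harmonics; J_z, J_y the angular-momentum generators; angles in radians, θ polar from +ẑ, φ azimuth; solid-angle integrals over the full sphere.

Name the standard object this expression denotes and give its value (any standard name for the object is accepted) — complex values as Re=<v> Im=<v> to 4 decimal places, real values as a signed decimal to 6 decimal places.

Gaunt coefficient, +0.057344

This is a Gaunt coefficient — the integral of a triple product of spherical harmonics over the sphere.
m-sum 0 ✓  L=10 even ✓  2≤4≤6 ✓
Π(2lᵢ+1) = 9×5×9 = 405
triangle coeff Δ(4,2,4) = 1/13860
Σ_t [0,2]: t=0:+1/192 t=1:−1/36 t=2:+1/192 = -5/288
(3j)²=20/693 [(4 2 4; 0 0 0)], sign=-1
Σ_t [1,2]: t=1:−1/720 t=2:+1/480 = 1/1440
(3j)²=7/1980 [(4 2 4; -3 0 3)], sign=-1
⇒ 4πI² = 5/121
I = (+1)√(5/121/(4π)) = 0.05734392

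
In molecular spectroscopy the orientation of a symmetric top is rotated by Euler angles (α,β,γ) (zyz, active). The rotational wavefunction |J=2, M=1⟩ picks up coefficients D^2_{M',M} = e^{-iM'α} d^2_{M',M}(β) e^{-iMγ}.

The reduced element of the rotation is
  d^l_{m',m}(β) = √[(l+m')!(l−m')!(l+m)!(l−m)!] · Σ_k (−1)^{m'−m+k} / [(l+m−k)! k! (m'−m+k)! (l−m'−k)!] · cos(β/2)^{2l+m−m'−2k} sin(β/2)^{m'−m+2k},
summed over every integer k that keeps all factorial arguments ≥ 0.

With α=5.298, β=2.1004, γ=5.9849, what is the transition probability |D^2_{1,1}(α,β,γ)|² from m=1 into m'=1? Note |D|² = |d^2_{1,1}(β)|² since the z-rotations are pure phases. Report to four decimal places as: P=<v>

Split into d^2_{1,1}(β=2.1004) × two z-phases.
With c≡cos(β/2)=0.497398 and s≡sin(β/2)=0.867523, N=[6·1·6·1]^{1/2}=6.000000
Admissible k: 0..1 (factorial args all ≥0)
  k=0: (−1)^0·6.0000/(6)·0.4974^4·0.8675^0 = +0.061209
  k=1: (−1)^1·6.0000/(2)·0.4974^2·0.8675^2 = -0.558586
d^2_{1,1}(2.1004) = +0.061209 -0.558586 = -0.497377
|D^2_{1,1}|² = |d^2_{1,1}(β)|² = (-0.497377)² = 0.247384 (the z-rotation phases have unit modulus)

P=0.2474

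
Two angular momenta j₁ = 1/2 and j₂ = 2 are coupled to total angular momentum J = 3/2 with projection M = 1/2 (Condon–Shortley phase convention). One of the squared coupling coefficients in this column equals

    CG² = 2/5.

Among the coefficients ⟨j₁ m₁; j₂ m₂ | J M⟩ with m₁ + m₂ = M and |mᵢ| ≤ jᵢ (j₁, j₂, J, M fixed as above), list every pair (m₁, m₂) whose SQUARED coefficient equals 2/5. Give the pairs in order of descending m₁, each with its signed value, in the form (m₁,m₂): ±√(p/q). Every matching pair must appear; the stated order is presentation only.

Admissible pairs with m₁+m₂ = M = 1/2: (-1/2,1), (1/2,0)
  (m₁,m₂)=(1/2,0): CG² = 2/5, CG = +√(2/5)   ← matches the target
  (m₁,m₂)=(-1/2,1): CG² = 3/5, CG = −√(3/5)
Pairs with CG² = 2/5: (1/2,0): +√(2/5)

(1/2,0): +√(2/5)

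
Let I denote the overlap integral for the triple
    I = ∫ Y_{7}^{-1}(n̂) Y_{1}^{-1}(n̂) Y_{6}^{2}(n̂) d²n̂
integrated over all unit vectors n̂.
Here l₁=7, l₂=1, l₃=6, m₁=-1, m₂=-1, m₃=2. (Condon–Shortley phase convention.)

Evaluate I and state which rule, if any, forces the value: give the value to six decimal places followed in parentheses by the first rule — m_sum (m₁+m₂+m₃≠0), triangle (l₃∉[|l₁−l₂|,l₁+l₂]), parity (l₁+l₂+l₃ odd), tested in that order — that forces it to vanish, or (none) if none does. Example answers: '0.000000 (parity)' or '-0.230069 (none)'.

Checks pass: Σm=0; 14 even; l₃=6∈[6,8].
(2·7+1)(2·1+1)(2·6+1) = 585
Δ: 2! 12! 0! / 15! → 1/1365
sum: t=1:−1/518400 = -1/518400
3j²(7 1 6; 0 0 0) = Δ·Π!·Σ² = 7/195  (sign -1)
sum: t=0:+1/1935360 = 1/1935360
3j²(7 1 6; -1 -1 2) = Δ·Π!·Σ² = 1/91  (sign +1)
combine: 4πI² = 585·7/195·1/91 = 3/13
take √, sign -1: I = -0.13551395
No selection rule forces the value: the integral is nonzero (none).

-0.135514 (none)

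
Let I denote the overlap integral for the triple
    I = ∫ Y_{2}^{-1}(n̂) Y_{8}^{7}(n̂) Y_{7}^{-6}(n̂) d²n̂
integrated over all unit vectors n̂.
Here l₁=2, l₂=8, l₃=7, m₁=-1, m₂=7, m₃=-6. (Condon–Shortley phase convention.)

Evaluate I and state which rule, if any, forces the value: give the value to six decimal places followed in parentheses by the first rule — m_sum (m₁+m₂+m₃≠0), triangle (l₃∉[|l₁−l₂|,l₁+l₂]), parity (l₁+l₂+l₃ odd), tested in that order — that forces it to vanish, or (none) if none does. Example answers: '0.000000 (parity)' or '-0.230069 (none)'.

0.000000 (parity)

L=17 odd ⇒ parity kills the (l;000) factor ⇒ I = 0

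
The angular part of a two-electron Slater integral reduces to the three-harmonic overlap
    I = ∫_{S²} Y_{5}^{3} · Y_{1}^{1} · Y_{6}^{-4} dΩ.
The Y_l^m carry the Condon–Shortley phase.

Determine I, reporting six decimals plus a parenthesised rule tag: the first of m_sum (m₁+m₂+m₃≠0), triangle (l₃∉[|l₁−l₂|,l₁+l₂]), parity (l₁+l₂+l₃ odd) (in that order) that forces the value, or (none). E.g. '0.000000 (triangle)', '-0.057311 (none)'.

0.274090 (none)

Checks pass: Σm=0; 12 even; l₃=6∈[4,6].
(2·5+1)(2·1+1)(2·6+1) = 429
Δ: 0! 10! 2! / 13! → 1/858
sum: t=0:+1/14400 = 1/14400
3j²(5 1 6; 0 0 0) = Δ·Π!·Σ² = 6/143  (sign +1)
sum: t=0:+1/161280 = 1/161280
3j²(5 1 6; 3 1 -4) = Δ·Π!·Σ² = 15/286  (sign +1)
combine: 4πI² = 429·6/143·15/286 = 135/143
take √, sign +1: I = 0.27409047
No selection rule forces the value: the integral is nonzero (none).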